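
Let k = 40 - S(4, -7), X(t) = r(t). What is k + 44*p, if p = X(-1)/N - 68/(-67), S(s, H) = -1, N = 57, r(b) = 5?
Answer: 341863/3819 ≈ 89.516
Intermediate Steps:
X(t) = 5
k = 41 (k = 40 - 1*(-1) = 40 + 1 = 41)
p = 4211/3819 (p = 5/57 - 68/(-67) = 5*(1/57) - 68*(-1/67) = 5/57 + 68/67 = 4211/3819 ≈ 1.1026)
k + 44*p = 41 + 44*(4211/3819) = 41 + 185284/3819 = 341863/3819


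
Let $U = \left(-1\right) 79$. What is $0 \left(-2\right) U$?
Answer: $0$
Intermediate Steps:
$U = -79$
$0 \left(-2\right) U = 0 \left(-2\right) \left(-79\right) = 0 \left(-79\right) = 0$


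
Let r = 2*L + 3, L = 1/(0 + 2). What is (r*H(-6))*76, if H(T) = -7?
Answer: -2128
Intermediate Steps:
L = 1/2 ≈ 0.50000
r = 4 (r = 2*(1/2) + 3 = 1 + 3 = 4)
(r*H(-6))*76 = (4*(-7))*76 = -28*76 = -2128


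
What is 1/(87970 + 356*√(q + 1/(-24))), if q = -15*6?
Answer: 131955/11625198631 - 89*I*√12966/23250397262 ≈ 1.1351e-5 - 4.3588e-7*I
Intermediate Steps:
q = -90
1/(87970 + 356*√(q + 1/(-24))) = 1/(87970 + 356*√(-90 + 1/(-24))) = 1/(87970 + 356*√(-90 - 1/24)) = 1/(87970 + 356*√(-2161/24)) = 1/(87970 + 356*(I*√12966/12)) = 1/(87970 + 89*I*√12966/3)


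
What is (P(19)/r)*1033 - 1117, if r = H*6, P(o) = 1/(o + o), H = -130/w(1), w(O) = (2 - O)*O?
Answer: -33108913/29640 ≈ -1117.0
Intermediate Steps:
w(O) = O*(2 - O)
H = -130 (H = -130/(2 - 1*1) = -130/(2 - 1) = -130/1 = -130*1 = -130)
P(o) = 1/(2*o)
r = -780 (r = -130*6 = -780)
(P(19)/r)*1033 - 1117 = (((½)/19)/(-780))*1033 - 1117 = (((½)*(1/19))*(-1/780))*1033 - 1117 = ((1/38)*(-1/780))*1033 - 1117 = -1/29640*1033 - 1117 = -1033/29640 - 1117 = -33108913/29640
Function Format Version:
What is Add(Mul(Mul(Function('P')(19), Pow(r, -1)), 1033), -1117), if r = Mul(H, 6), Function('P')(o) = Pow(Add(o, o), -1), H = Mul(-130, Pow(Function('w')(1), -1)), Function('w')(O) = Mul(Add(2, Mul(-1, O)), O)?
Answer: Rational(-33108913, 29640) ≈ -1117.0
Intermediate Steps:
Function('w')(O) = Mul(O, Add(2, Mul(-1, O)))
H = -130 (H = Mul(-130, Pow(Mul(1, Add(2, Mul(-1, 1))), -1)) = Mul(-130, Pow(Mul(1, Add(2, -1)), -1)) = Mul(-130, Pow(Mul(1, 1), -1)) = Mul(-130, Pow(1, -1)) = Mul(-130, 1) = -130)
Function('P')(o) = Mul(Rational(1, 2), Pow(o, -1)) (Function('P')(o) = Pow(Mul(2, o), -1) = Mul(Rational(1, 2), Pow(o, -1)))
r = -780 (r = Mul(-130, 6) = -780)
Add(Mul(Mul(Function('P')(19), Pow(r, -1)), 1033), -1117) = Add(Mul(Mul(Mul(Rational(1, 2), Pow(19, -1)), Pow(-780, -1)), 1033), -1117) = Add(Mul(Mul(Mul(Rational(1, 2), Rational(1, 19)), Rational(-1, 780)), 1033), -1117) = Add(Mul(Mul(Rational(1, 38), Rational(-1, 780)), 1033), -1117) = Add(Mul(Rational(-1, 29640), 1033), -1117) = Add(Rational(-1033, 29640), -1117) = Rational(-33108913, 29640)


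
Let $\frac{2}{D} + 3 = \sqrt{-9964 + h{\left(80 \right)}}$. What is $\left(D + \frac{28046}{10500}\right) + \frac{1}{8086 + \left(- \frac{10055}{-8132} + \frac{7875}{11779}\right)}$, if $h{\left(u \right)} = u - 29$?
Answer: $\frac{445336610318954729}{166757353931033250} - \frac{i \sqrt{9913}}{4961} \approx 2.6706 - 0.020069 i$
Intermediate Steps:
$h{\left(u \right)} = -29 + u$ ($h{\left(u \right)} = u - 29 = -29 + u$)
$D = \frac{2}{-3 + i \sqrt{9913}}$ ($D = \frac{2}{-3 + \sqrt{-9964 + \left(-29 + 80\right)}} = \frac{2}{-3 + \sqrt{-9964 + 51}} = \frac{2}{-3 + \sqrt{-9913}} = \frac{2}{-3 + i \sqrt{9913}} \approx -0.00060472 - 0.020069 i$)
$\left(D + \frac{28046}{10500}\right) + \frac{1}{8086 + \left(- \frac{10055}{-8132} + \frac{7875}{11779}\right)} = \left(\left(- \frac{3}{4961} - \frac{i \sqrt{9913}}{4961}\right) + \frac{28046}{10500}\right) + \frac{1}{8086 + \left(- \frac{10055}{-8132} + \frac{7875}{11779}\right)} = \left(\left(- \frac{3}{4961} - \frac{i \sqrt{9913}}{4961}\right) + 28046 \cdot \frac{1}{10500}\right) + \frac{1}{8086 + \left(\left(-10055\right) \left(- \frac{1}{8132}\right) + 7875 \cdot \frac{1}{11779}\right)} = \left(\left(- \frac{3}{4961} - \frac{i \sqrt{9913}}{4961}\right) + \frac{14023}{5250}\right) + \frac{1}{8086 + \left(\frac{10055}{8132} + \frac{7875}{11779}\right)} = \left(\frac{69552353}{26045250} - \frac{i \sqrt{9913}}{4961}\right) + \frac{1}{8086 + \frac{182477345}{95786828}} = \left(\frac{69552353}{26045250} - \frac{i \sqrt{9913}}{4961}\right) + \frac{1}{\frac{774714768553}{95786828}} = \left(\frac{69552353}{26045250} - \frac{i \sqrt{9913}}{4961}\right) + \frac{95786828}{774714768553} = \frac{445336610318954729}{166757353931033250} - \frac{i \sqrt{9913}}{4961}$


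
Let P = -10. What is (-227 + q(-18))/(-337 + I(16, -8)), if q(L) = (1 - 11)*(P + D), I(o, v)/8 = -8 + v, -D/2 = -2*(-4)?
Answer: -11/155 ≈ -0.070968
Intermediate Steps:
D = -16 (D = -(-4)*(-4) = -2*8 = -16)
I(o, v) = -64 + 8*v (I(o, v) = 8*(-8 + v) = -64 + 8*v)
q(L) = 260 (q(L) = (1 - 11)*(-10 - 16) = -10*(-26) = 260)
(-227 + q(-18))/(-337 + I(16, -8)) = (-227 + 260)/(-337 + (-64 + 8*(-8))) = 33/(-337 + (-64 - 64)) = 33/(-337 - 128) = 33/(-465) = -1/465*33 = -11/155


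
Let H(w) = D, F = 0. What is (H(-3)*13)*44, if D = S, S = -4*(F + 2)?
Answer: -4576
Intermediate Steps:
S = -8 (S = -4*(0 + 2) = -4*2 = -8)
D = -8
H(w) = -8
(H(-3)*13)*44 = -8*13*44 = -104*44 = -4576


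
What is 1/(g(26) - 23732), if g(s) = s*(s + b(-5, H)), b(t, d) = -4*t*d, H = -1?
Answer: -1/23576 ≈ -4.2416e-5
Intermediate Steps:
b(t, d) = -4*d*t
g(s) = s*(-20 + s) (g(s) = s*(s - 4*(-1)*(-5)) = s*(s - 20) = s*(-20 + s))
1/(g(26) - 23732) = 1/(26*(-20 + 26) - 23732) = 1/(26*6 - 23732) = 1/(156 - 23732) = 1/(-23576) = -1/23576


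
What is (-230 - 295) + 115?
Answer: -410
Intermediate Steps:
(-230 - 295) + 115 = -525 + 115 = -410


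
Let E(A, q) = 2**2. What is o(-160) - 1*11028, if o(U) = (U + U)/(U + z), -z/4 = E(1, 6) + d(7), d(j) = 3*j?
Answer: -143348/13 ≈ -11027.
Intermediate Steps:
E(A, q) = 4
z = -100 (z = -4*(4 + 3*7) = -4*(4 + 21) = -4*25 = -100)
o(U) = 2*U/(-100 + U) (o(U) = (U + U)/(U - 100) = (2*U)/(-100 + U) = 2*U/(-100 + U))
o(-160) - 1*11028 = 2*(-160)/(-100 - 160) - 1*11028 = 2*(-160)/(-260) - 11028 = 2*(-160)*(-1/260) - 11028 = 16/13 - 11028 = -143348/13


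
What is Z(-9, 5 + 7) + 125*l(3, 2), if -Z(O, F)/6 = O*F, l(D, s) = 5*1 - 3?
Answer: 898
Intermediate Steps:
l(D, s) = 2 (l(D, s) = 5 - 3 = 2)
Z(O, F) = -6*F*O (Z(O, F) = -6*O*F = -6*F*O)
Z(-9, 5 + 7) + 125*l(3, 2) = -6*(5 + 7)*(-9) + 125*2 = -6*12*(-9) + 250 = 648 + 250 = 898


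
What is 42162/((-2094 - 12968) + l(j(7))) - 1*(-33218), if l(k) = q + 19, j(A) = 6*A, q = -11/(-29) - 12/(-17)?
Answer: 41052123481/1235944 ≈ 33215.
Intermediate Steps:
q = 535/493 (q = -11*(-1/29) - 12*(-1/17) = 11/29 + 12/17 = 535/493 ≈ 1.0852)
l(k) = 9902/493 (l(k) = 535/493 + 19 = 9902/493)
42162/((-2094 - 12968) + l(j(7))) - 1*(-33218) = 42162/((-2094 - 12968) + 9902/493) - 1*(-33218) = 42162/(-15062 + 9902/493) + 33218 = 42162/(-7415664/493) + 33218 = 42162*(-493/7415664) + 33218 = -3464311/1235944 + 33218 = 41052123481/1235944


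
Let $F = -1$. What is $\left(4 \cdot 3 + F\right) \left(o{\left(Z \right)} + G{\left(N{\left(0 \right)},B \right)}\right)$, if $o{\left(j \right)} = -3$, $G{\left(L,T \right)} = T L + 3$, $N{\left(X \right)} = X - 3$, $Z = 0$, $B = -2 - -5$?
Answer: $-99$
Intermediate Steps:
$B = 3$ ($B = -2 + 5 = 3$)
$N{\left(X \right)} = -3 + X$
$G{\left(L,T \right)} = 3 + L T$ ($G{\left(L,T \right)} = L T + 3 = 3 + L T$)
$\left(4 \cdot 3 + F\right) \left(o{\left(Z \right)} + G{\left(N{\left(0 \right)},B \right)}\right) = \left(4 \cdot 3 - 1\right) \left(-3 + \left(3 + \left(-3 + 0\right) 3\right)\right) = \left(12 - 1\right) \left(-3 + \left(3 - 9\right)\right) = 11 \left(-3 + \left(3 - 9\right)\right) = 11 \left(-3 - 6\right) = 11 \left(-9\right) = -99$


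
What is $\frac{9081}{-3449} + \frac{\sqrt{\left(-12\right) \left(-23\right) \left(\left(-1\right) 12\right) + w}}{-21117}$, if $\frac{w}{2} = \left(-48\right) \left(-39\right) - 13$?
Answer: $- \frac{9081}{3449} - \frac{\sqrt{406}}{21117} \approx -2.6339$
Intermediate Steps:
$w = 3718$ ($w = 2 \left(\left(-48\right) \left(-39\right) - 13\right) = 2 \left(1872 - 13\right) = 2 \cdot 1859 = 3718$)
$\frac{9081}{-3449} + \frac{\sqrt{\left(-12\right) \left(-23\right) \left(\left(-1\right) 12\right) + w}}{-21117} = \frac{9081}{-3449} + \frac{\sqrt{\left(-12\right) \left(-23\right) \left(\left(-1\right) 12\right) + 3718}}{-21117} = 9081 \left(- \frac{1}{3449}\right) + \sqrt{276 \left(-12\right) + 3718} \left(- \frac{1}{21117}\right) = - \frac{9081}{3449} + \sqrt{-3312 + 3718} \left(- \frac{1}{21117}\right) = - \frac{9081}{3449} + \sqrt{406} \left(- \frac{1}{21117}\right) = - \frac{9081}{3449} - \frac{\sqrt{406}}{21117}$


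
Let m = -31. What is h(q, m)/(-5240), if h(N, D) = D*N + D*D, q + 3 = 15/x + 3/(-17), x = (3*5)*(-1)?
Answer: -9269/44540 ≈ -0.20811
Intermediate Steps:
x = -15 (x = 15*(-1) = -15)
q = -71/17 (q = -3 + (15/(-15) + 3/(-17)) = -3 + (15*(-1/15) + 3*(-1/17)) = -3 + (-1 - 3/17) = -3 - 20/17 = -71/17 ≈ -4.1765)
h(N, D) = D² + D*N (h(N, D) = D*N + D² = D² + D*N)
h(q, m)/(-5240) = -31*(-31 - 71/17)/(-5240) = -31*(-598/17)*(-1/5240) = (18538/17)*(-1/5240) = -9269/44540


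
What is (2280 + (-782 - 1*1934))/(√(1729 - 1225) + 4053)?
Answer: -84148/782205 + 872*√14/5475435 ≈ -0.10698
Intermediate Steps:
(2280 + (-782 - 1*1934))/(√(1729 - 1225) + 4053) = (2280 + (-782 - 1934))/(√504 + 4053) = (2280 - 2716)/(6*√14 + 4053) = -436/(4053 + 6*√14)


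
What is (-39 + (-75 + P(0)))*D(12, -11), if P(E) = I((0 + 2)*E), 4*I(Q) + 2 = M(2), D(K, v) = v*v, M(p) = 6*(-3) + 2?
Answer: -28677/2 ≈ -14339.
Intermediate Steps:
M(p) = -16 (M(p) = -18 + 2 = -16)
D(K, v) = v²
I(Q) = -9/2 (I(Q) = -½ + (¼)*(-16) = -½ - 4 = -9/2)
P(E) = -9/2
(-39 + (-75 + P(0)))*D(12, -11) = (-39 + (-75 - 9/2))*(-11)² = (-39 - 159/2)*121 = -237/2*121 = -28677/2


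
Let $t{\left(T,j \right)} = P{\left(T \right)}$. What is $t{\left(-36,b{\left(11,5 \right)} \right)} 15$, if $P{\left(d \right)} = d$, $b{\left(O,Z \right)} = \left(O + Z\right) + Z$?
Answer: $-540$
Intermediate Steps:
$b{\left(O,Z \right)} = O + 2 Z$
$t{\left(T,j \right)} = T$
$t{\left(-36,b{\left(11,5 \right)} \right)} 15 = \left(-36\right) 15 = -540$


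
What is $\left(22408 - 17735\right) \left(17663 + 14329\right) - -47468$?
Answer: $149546084$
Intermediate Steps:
$\left(22408 - 17735\right) \left(17663 + 14329\right) - -47468 = 4673 \cdot 31992 + 47468 = 149498616 + 47468 = 149546084$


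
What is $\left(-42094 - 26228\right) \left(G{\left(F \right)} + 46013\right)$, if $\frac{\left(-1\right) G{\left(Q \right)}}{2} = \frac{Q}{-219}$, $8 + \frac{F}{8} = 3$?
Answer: $- \frac{229488291658}{73} \approx -3.1437 \cdot 10^{9}$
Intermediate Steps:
$F = -40$ ($F = -64 + 8 \cdot 3 = -64 + 24 = -40$)
$G{\left(Q \right)} = \frac{2 Q}{219}$ ($G{\left(Q \right)} = - 2 \frac{Q}{-219} = - 2 Q \left(- \frac{1}{219}\right) = - 2 \left(- \frac{Q}{219}\right) = \frac{2 Q}{219}$)
$\left(-42094 - 26228\right) \left(G{\left(F \right)} + 46013\right) = \left(-42094 - 26228\right) \left(\frac{2}{219} \left(-40\right) + 46013\right) = - 68322 \left(- \frac{80}{219} + 46013\right) = \left(-68322\right) \frac{10076767}{219} = - \frac{229488291658}{73}$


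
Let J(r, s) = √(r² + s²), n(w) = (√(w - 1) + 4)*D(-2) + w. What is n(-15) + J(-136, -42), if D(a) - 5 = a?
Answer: -3 + 2*√5065 + 12*I ≈ 139.34 + 12.0*I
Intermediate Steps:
D(a) = 5 + a
n(w) = 12 + w + 3*√(-1 + w) (n(w) = (√(w - 1) + 4)*(5 - 2) + w = (√(-1 + w) + 4)*3 + w = (4 + √(-1 + w))*3 + w = (12 + 3*√(-1 + w)) + w = 12 + w + 3*√(-1 + w))
n(-15) + J(-136, -42) = (12 - 15 + 3*√(-1 - 15)) + √((-136)² + (-42)²) = (12 - 15 + 3*√(-16)) + √(18496 + 1764) = (12 - 15 + 3*(4*I)) + √20260 = (12 - 15 + 12*I) + 2*√5065 = (-3 + 12*I) + 2*√5065 = -3 + 2*√5065 + 12*I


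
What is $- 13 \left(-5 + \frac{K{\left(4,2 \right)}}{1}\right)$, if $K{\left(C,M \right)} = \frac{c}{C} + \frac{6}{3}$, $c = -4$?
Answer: $52$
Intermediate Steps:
$K{\left(C,M \right)} = 2 - \frac{4}{C}$ ($K{\left(C,M \right)} = - \frac{4}{C} + \frac{6}{3} = - \frac{4}{C} + 6 \cdot \frac{1}{3} = - \frac{4}{C} + 2 = 2 - \frac{4}{C}$)
$- 13 \left(-5 + \frac{K{\left(4,2 \right)}}{1}\right) = - 13 \left(-5 + \frac{2 - \frac{4}{4}}{1}\right) = - 13 \left(-5 + \left(2 - 1\right) 1\right) = - 13 \left(-5 + 1 \cdot 1\right) = - 13 \left(-5 + 1\right) = \left(-13\right) \left(-4\right) = 52$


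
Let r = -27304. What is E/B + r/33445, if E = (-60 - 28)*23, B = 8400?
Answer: -7426157/7023450 ≈ -1.0573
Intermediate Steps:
E = -2024 (E = -88*23 = -2024)
E/B + r/33445 = -2024/8400 - 27304/33445 = -2024*1/8400 - 27304*1/33445 = -253/1050 - 27304/33445 = -7426157/7023450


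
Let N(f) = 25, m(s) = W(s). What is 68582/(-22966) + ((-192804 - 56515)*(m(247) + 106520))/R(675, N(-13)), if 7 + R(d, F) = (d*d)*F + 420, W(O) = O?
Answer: -306057065615117/130803289354 ≈ -2339.8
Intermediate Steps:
m(s) = s
R(d, F) = 413 + F*d² (R(d, F) = -7 + ((d*d)*F + 420) = -7 + (d²*F + 420) = -7 + (F*d² + 420) = -7 + (420 + F*d²) = 413 + F*d²)
68582/(-22966) + ((-192804 - 56515)*(m(247) + 106520))/R(675, N(-13)) = 68582/(-22966) + ((-192804 - 56515)*(247 + 106520))/(413 + 25*675²) = 68582*(-1/22966) + (-249319*106767)/(413 + 25*455625) = -34291/11483 - 26619041673/(413 + 11390625) = -34291/11483 - 26619041673/11391038 = -306057065615117/130803289354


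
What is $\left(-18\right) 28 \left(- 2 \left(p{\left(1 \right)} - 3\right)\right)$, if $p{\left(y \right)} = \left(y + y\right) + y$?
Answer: $0$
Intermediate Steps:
$p{\left(y \right)} = 3 y$ ($p{\left(y \right)} = 2 y + y = 3 y$)
$\left(-18\right) 28 \left(- 2 \left(p{\left(1 \right)} - 3\right)\right) = \left(-18\right) 28 \left(- 2 \left(3 \cdot 1 - 3\right)\right) = - 504 \left(- 2 \left(3 - 3\right)\right) = - 504 \left(\left(-2\right) 0\right) = \left(-504\right) 0 = 0$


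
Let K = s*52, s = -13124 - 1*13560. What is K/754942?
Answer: -693784/377471 ≈ -1.8380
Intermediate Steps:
s = -26684 (s = -13124 - 13560 = -26684)
K = -1387568 (K = -26684*52 = -1387568)
K/754942 = -1387568/754942 = -1387568*1/754942 = -693784/377471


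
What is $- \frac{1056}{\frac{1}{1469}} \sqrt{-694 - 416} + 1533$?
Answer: $1533 - 1551264 i \sqrt{1110} \approx 1533.0 - 5.1683 \cdot 10^{7} i$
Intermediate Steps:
$- \frac{1056}{\frac{1}{1469}} \sqrt{-694 - 416} + 1533 = - 1056 \frac{1}{\frac{1}{1469}} \sqrt{-1110} + 1533 = \left(-1056\right) 1469 i \sqrt{1110} + 1533 = - 1551264 i \sqrt{1110} + 1533 = 1533 - 1551264 i \sqrt{1110}$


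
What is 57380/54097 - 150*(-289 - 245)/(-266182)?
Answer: 5470176730/7199823827 ≈ 0.75977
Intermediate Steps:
57380/54097 - 150*(-289 - 245)/(-266182) = 57380*(1/54097) - 150*(-534)*(-1/266182) = 57380/54097 + 80100*(-1/266182) = 57380/54097 - 40050/133091 = 5470176730/7199823827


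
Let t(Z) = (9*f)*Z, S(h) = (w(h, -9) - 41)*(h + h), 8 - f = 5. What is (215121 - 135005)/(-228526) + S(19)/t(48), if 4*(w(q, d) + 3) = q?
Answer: -444676865/296169696 ≈ -1.5014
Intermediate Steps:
w(q, d) = -3 + q/4
f = 3 (f = 8 - 1*5 = 8 - 5 = 3)
S(h) = 2*h*(-44 + h/4) (S(h) = ((-3 + h/4) - 41)*(h + h) = (-44 + h/4)*(2*h) = 2*h*(-44 + h/4))
t(Z) = 27*Z (t(Z) = (9*3)*Z = 27*Z)
(215121 - 135005)/(-228526) + S(19)/t(48) = (215121 - 135005)/(-228526) + ((1/2)*19*(-176 + 19))/((27*48)) = 80116*(-1/228526) + ((1/2)*19*(-157))/1296 = -40058/114263 - 2983/2*1/1296 = -40058/114263 - 2983/2592 = -444676865/296169696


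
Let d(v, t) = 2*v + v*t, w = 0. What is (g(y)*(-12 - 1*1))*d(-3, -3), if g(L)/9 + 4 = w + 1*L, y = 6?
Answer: -702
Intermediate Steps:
g(L) = -36 + 9*L (g(L) = -36 + 9*(0 + 1*L) = -36 + 9*(0 + L) = -36 + 9*L)
d(v, t) = 2*v + t*v
(g(y)*(-12 - 1*1))*d(-3, -3) = ((-36 + 9*6)*(-12 - 1*1))*(-3*(2 - 3)) = ((-36 + 54)*(-12 - 1))*(-3*(-1)) = (18*(-13))*3 = -234*3 = -702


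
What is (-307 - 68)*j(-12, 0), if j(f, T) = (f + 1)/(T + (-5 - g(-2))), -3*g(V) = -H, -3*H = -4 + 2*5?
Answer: -12375/13 ≈ -951.92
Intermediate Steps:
H = -2 (H = -(-4 + 2*5)/3 = -(-4 + 10)/3 = -⅓*6 = -2)
g(V) = -⅔ (g(V) = -(-1)*(-2)/3 = -⅓*2 = -⅔)
j(f, T) = (1 + f)/(-13/3 + T) (j(f, T) = (f + 1)/(T + (-5 - 1*(-⅔))) = (1 + f)/(T + (-5 + ⅔)) = (1 + f)/(T - 13/3) = (1 + f)/(-13/3 + T))
(-307 - 68)*j(-12, 0) = (-307 - 68)*(3*(1 - 12)/(-13 + 3*0)) = -1125*(-11)/(-13 + 0) = -1125*(-11)/(-13) = -1125*(-1)*(-11)/13 = -375*33/13 = -12375/13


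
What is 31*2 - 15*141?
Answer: -2053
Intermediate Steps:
31*2 - 15*141 = 62 - 2115 = -2053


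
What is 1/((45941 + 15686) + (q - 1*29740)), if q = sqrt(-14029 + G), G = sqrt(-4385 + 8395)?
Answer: 1/(31887 + I*sqrt(14029 - sqrt(4010))) ≈ 3.136e-5 - 1.162e-7*I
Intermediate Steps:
G = sqrt(4010) ≈ 63.325
q = sqrt(-14029 + sqrt(4010)) ≈ 118.18*I
1/((45941 + 15686) + (q - 1*29740)) = 1/((45941 + 15686) + (sqrt(-14029 + sqrt(4010)) - 1*29740)) = 1/(61627 + (sqrt(-14029 + sqrt(4010)) - 29740)) = 1/(61627 + (-29740 + sqrt(-14029 + sqrt(4010)))) = 1/(31887 + sqrt(-14029 + sqrt(4010)))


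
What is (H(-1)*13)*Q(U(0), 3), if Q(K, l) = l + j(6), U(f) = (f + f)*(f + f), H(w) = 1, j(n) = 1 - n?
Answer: -26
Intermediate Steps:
U(f) = 4*f**2 (U(f) = (2*f)*(2*f) = 4*f**2)
Q(K, l) = -5 + l (Q(K, l) = l + (1 - 1*6) = l + (1 - 6) = l - 5 = -5 + l)
(H(-1)*13)*Q(U(0), 3) = (1*13)*(-5 + 3) = 13*(-2) = -26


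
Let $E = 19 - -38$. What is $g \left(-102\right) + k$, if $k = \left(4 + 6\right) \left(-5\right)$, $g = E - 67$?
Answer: $970$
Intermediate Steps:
$E = 57$ ($E = 19 + 38 = 57$)
$g = -10$ ($g = 57 - 67 = -10$)
$k = -50$ ($k = 10 \left(-5\right) = -50$)
$g \left(-102\right) + k = \left(-10\right) \left(-102\right) - 50 = 1020 - 50 = 970$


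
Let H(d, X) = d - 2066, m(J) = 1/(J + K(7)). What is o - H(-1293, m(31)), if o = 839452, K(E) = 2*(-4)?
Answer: 842811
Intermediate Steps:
K(E) = -8
m(J) = 1/(-8 + J) (m(J) = 1/(J - 8) = 1/(-8 + J))
H(d, X) = -2066 + d
o - H(-1293, m(31)) = 839452 - (-2066 - 1293) = 839452 - 1*(-3359) = 839452 + 3359 = 842811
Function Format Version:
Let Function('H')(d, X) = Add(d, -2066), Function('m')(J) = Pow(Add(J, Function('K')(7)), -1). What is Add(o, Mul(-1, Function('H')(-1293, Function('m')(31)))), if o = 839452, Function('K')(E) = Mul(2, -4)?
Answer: 842811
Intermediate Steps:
Function('K')(E) = -8
Function('m')(J) = Pow(Add(-8, J), -1) (Function('m')(J) = Pow(Add(J, -8), -1) = Pow(Add(-8, J), -1))
Function('H')(d, X) = Add(-2066, d)
Add(o, Mul(-1, Function('H')(-1293, Function('m')(31)))) = Add(839452, Mul(-1, Add(-2066, -1293))) = Add(839452, Mul(-1, -3359)) = Add(839452, 3359) = 842811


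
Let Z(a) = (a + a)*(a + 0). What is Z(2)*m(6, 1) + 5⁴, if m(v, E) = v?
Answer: 673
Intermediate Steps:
Z(a) = 2*a² (Z(a) = (2*a)*a = 2*a²)
Z(2)*m(6, 1) + 5⁴ = (2*2²)*6 + 5⁴ = (2*4)*6 + 625 = 8*6 + 625 = 48 + 625 = 673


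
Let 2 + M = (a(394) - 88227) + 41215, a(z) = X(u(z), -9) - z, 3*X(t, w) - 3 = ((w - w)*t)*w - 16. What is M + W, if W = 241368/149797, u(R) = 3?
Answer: -21305951785/449391 ≈ -47411.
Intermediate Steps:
X(t, w) = -13/3 (X(t, w) = 1 + (((w - w)*t)*w - 16)/3 = 1 + ((0*t)*w - 16)/3 = 1 + (0*w - 16)/3 = 1 + (0 - 16)/3 = 1 + (⅓)*(-16) = 1 - 16/3 = -13/3)
a(z) = -13/3 - z
W = 241368/149797 (W = 241368*(1/149797) = 241368/149797 ≈ 1.6113)
M = -142237/3 (M = -2 + (((-13/3 - 1*394) - 88227) + 41215) = -2 + (((-13/3 - 394) - 88227) + 41215) = -2 + ((-1195/3 - 88227) + 41215) = -2 + (-265876/3 + 41215) = -2 - 142231/3 = -142237/3 ≈ -47412.)
M + W = -142237/3 + 241368/149797 = -21305951785/449391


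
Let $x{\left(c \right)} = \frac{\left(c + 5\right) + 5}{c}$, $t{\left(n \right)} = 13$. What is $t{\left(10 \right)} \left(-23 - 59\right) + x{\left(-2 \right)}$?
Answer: $-1070$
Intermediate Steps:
$x{\left(c \right)} = \frac{10 + c}{c}$ ($x{\left(c \right)} = \frac{\left(5 + c\right) + 5}{c} = \frac{10 + c}{c}$)
$t{\left(10 \right)} \left(-23 - 59\right) + x{\left(-2 \right)} = 13 \left(-23 - 59\right) + \frac{10 - 2}{-2} = 13 \left(-23 - 59\right) - 4 = 13 \left(-82\right) - 4 = -1066 - 4 = -1070$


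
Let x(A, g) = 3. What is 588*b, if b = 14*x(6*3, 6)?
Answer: 24696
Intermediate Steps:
b = 42 (b = 14*3 = 42)
588*b = 588*42 = 24696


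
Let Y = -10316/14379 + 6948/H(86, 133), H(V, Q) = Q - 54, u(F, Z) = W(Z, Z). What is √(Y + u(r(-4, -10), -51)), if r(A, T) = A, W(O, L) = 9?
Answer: √124174023877977/1135941 ≈ 9.8098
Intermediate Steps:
u(F, Z) = 9
H(V, Q) = -54 + Q
Y = 99090328/1135941 (Y = -10316/14379 + 6948/(-54 + 133) = -10316*1/14379 + 6948/79 = -10316/14379 + 6948*(1/79) = -10316/14379 + 6948/79 = 99090328/1135941 ≈ 87.232)
√(Y + u(r(-4, -10), -51)) = √(99090328/1135941 + 9) = √(109313797/1135941) = √124174023877977/1135941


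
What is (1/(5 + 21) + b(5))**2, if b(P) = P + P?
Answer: 68121/676 ≈ 100.77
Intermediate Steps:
b(P) = 2*P
(1/(5 + 21) + b(5))**2 = (1/(5 + 21) + 2*5)**2 = (1/26 + 10)**2 = (261/26)**2 = 68121/676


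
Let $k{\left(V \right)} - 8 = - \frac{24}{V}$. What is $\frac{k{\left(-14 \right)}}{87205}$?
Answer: $\frac{68}{610435} \approx 0.0001114$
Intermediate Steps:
$k{\left(V \right)} = 8 - \frac{24}{V}$
$\frac{k{\left(-14 \right)}}{87205} = \frac{8 - \frac{24}{-14}}{87205} = \left(8 - - \frac{12}{7}\right) \frac{1}{87205} = \left(8 + \frac{12}{7}\right) \frac{1}{87205} = \frac{68}{7} \cdot \frac{1}{87205} = \frac{68}{610435}$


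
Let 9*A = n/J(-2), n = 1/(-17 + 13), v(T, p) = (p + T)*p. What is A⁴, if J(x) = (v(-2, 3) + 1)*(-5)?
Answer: 1/268738560000 ≈ 3.7211e-12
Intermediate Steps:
v(T, p) = p*(T + p) (v(T, p) = (T + p)*p = p*(T + p))
J(x) = -20 (J(x) = (3*(-2 + 3) + 1)*(-5) = (3*1 + 1)*(-5) = (3 + 1)*(-5) = 4*(-5) = -20)
n = -¼ (n = 1/(-4) = -¼ ≈ -0.25000)
A = 1/720 (A = (-¼/(-20))/9 = (-¼*(-1/20))/9 = (⅑)*(1/80) = 1/720 ≈ 0.0013889)
A⁴ = (1/720)⁴ = 1/268738560000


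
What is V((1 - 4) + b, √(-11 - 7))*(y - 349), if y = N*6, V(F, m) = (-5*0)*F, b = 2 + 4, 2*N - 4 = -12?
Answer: 0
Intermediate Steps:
N = -4 (N = 2 + (½)*(-12) = 2 - 6 = -4)
b = 6
V(F, m) = 0 (V(F, m) = 0*F = 0)
y = -24 (y = -4*6 = -24)
V((1 - 4) + b, √(-11 - 7))*(y - 349) = 0*(-24 - 349) = 0*(-373) = 0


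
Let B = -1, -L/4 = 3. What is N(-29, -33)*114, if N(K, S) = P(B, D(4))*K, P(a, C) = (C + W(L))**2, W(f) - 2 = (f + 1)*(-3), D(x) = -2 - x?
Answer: -2780346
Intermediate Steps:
L = -12 (L = -4*3 = -12)
W(f) = -1 - 3*f (W(f) = 2 + (f + 1)*(-3) = 2 + (1 + f)*(-3) = 2 + (-3 - 3*f) = -1 - 3*f)
P(a, C) = (35 + C)**2 (P(a, C) = (C + (-1 - 3*(-12)))**2 = (C + (-1 + 36))**2 = (C + 35)**2 = (35 + C)**2)
N(K, S) = 841*K (N(K, S) = (35 + (-2 - 1*4))**2*K = (35 + (-2 - 4))**2*K = (35 - 6)**2*K = 29**2*K = 841*K)
N(-29, -33)*114 = (841*(-29))*114 = -24389*114 = -2780346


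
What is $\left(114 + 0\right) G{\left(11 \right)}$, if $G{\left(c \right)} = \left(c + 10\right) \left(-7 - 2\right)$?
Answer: $-21546$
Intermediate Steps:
$G{\left(c \right)} = -90 - 9 c$ ($G{\left(c \right)} = \left(10 + c\right) \left(-9\right) = -90 - 9 c$)
$\left(114 + 0\right) G{\left(11 \right)} = \left(114 + 0\right) \left(-90 - 99\right) = 114 \left(-90 - 99\right) = 114 \left(-189\right) = -21546$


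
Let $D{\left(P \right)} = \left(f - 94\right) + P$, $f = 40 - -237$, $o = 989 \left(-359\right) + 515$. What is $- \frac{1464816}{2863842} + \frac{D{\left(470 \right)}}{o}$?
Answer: $- \frac{86866682367}{169222514552} \approx -0.51333$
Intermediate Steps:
$o = -354536$ ($o = -355051 + 515 = -354536$)
$f = 277$ ($f = 40 + 237 = 277$)
$D{\left(P \right)} = 183 + P$ ($D{\left(P \right)} = \left(277 - 94\right) + P = 183 + P$)
$- \frac{1464816}{2863842} + \frac{D{\left(470 \right)}}{o} = - \frac{1464816}{2863842} + \frac{183 + 470}{-354536} = \left(-1464816\right) \frac{1}{2863842} + 653 \left(- \frac{1}{354536}\right) = - \frac{244136}{477307} - \frac{653}{354536} = - \frac{86866682367}{169222514552}$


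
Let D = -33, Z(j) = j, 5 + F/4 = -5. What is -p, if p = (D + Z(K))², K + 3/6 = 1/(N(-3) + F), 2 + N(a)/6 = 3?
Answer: -324900/289 ≈ -1124.2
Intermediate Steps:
F = -40 (F = -20 + 4*(-5) = -20 - 20 = -40)
N(a) = 6 (N(a) = -12 + 6*3 = -12 + 18 = 6)
K = -9/17 (K = -½ + 1/(6 - 40) = -½ + 1/(-34) = -½ - 1/34 = -9/17 ≈ -0.52941)
p = 324900/289 (p = (-33 - 9/17)² = (-570/17)² = 324900/289 ≈ 1124.2)
-p = -1*324900/289 = -324900/289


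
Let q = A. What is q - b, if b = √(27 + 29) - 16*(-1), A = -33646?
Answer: -33662 - 2*√14 ≈ -33670.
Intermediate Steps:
q = -33646
b = 16 + 2*√14 (b = √56 + 16 = 2*√14 + 16 = 16 + 2*√14 ≈ 23.483)
q - b = -33646 - (16 + 2*√14) = -33646 + (-16 - 2*√14) = -33662 - 2*√14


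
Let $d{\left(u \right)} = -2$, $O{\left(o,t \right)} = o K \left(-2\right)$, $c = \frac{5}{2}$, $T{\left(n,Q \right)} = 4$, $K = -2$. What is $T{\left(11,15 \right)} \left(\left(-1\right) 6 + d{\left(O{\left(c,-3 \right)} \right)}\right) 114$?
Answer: $-3648$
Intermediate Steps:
$c = \frac{5}{2}$ ($c = 5 \cdot \frac{1}{2} = \frac{5}{2} \approx 2.5$)
$O{\left(o,t \right)} = 4 o$ ($O{\left(o,t \right)} = o \left(-2\right) \left(-2\right) = - 2 o \left(-2\right) = 4 o$)
$T{\left(11,15 \right)} \left(\left(-1\right) 6 + d{\left(O{\left(c,-3 \right)} \right)}\right) 114 = 4 \left(\left(-1\right) 6 - 2\right) 114 = 4 \left(-6 - 2\right) 114 = 4 \left(-8\right) 114 = \left(-32\right) 114 = -3648$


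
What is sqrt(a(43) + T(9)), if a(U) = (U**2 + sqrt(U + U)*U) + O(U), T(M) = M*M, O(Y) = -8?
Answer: sqrt(1922 + 43*sqrt(86)) ≈ 48.174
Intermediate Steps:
T(M) = M**2
a(U) = -8 + U**2 + sqrt(2)*U**(3/2) (a(U) = (U**2 + sqrt(U + U)*U) - 8 = (U**2 + sqrt(2*U)*U) - 8 = (U**2 + (sqrt(2)*sqrt(U))*U) - 8 = (U**2 + sqrt(2)*U**(3/2)) - 8 = -8 + U**2 + sqrt(2)*U**(3/2))
sqrt(a(43) + T(9)) = sqrt((-8 + 43**2 + sqrt(2)*43**(3/2)) + 9**2) = sqrt((-8 + 1849 + sqrt(2)*(43*sqrt(43))) + 81) = sqrt((-8 + 1849 + 43*sqrt(86)) + 81) = sqrt((1841 + 43*sqrt(86)) + 81) = sqrt(1922 + 43*sqrt(86))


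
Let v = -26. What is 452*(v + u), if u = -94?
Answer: -54240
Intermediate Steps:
452*(v + u) = 452*(-26 - 94) = 452*(-120) = -54240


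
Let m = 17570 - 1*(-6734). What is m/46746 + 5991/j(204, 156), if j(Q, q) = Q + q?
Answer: 327443/19080 ≈ 17.162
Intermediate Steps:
m = 24304 (m = 17570 + 6734 = 24304)
m/46746 + 5991/j(204, 156) = 24304/46746 + 5991/(204 + 156) = 24304*(1/46746) + 5991/360 = 248/477 + 5991*(1/360) = 248/477 + 1997/120 = 327443/19080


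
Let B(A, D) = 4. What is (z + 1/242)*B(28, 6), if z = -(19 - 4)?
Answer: -7258/121 ≈ -59.983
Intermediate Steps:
z = -15 (z = -1*15 = -15)
(z + 1/242)*B(28, 6) = (-15 + 1/242)*4 = -3629/242*4 = -7258/121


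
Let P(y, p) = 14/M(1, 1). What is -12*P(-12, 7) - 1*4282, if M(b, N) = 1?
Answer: -4450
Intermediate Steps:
P(y, p) = 14 (P(y, p) = 14/1 = 14*1 = 14)
-12*P(-12, 7) - 1*4282 = -12*14 - 1*4282 = -168 - 4282 = -4450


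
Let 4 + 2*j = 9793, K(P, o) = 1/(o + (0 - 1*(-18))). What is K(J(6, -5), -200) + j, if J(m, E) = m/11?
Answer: 445399/91 ≈ 4894.5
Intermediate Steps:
J(m, E) = m/11 (J(m, E) = m*(1/11) = m/11)
K(P, o) = 1/(18 + o) (K(P, o) = 1/(o + (0 + 18)) = 1/(o + 18) = 1/(18 + o))
j = 9789/2 (j = -2 + (½)*9793 = -2 + 9793/2 = 9789/2 ≈ 4894.5)
K(J(6, -5), -200) + j = 1/(18 - 200) + 9789/2 = 1/(-182) + 9789/2 = -1/182 + 9789/2 = 445399/91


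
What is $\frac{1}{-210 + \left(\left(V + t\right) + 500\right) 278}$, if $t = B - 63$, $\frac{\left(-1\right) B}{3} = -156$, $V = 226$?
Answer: $\frac{1}{314208} \approx 3.1826 \cdot 10^{-6}$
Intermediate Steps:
$B = 468$ ($B = \left(-3\right) \left(-156\right) = 468$)
$t = 405$ ($t = 468 - 63 = 405$)
$\frac{1}{-210 + \left(\left(V + t\right) + 500\right) 278} = \frac{1}{-210 + \left(\left(226 + 405\right) + 500\right) 278} = \frac{1}{-210 + \left(631 + 500\right) 278} = \frac{1}{-210 + 1131 \cdot 278} = \frac{1}{-210 + 314418} = \frac{1}{314208}$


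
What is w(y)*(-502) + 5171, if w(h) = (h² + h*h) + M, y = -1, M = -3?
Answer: 5673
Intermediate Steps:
w(h) = -3 + 2*h² (w(h) = (h² + h*h) - 3 = (h² + h²) - 3 = 2*h² - 3 = -3 + 2*h²)
w(y)*(-502) + 5171 = (-3 + 2*(-1)²)*(-502) + 5171 = (-3 + 2*1)*(-502) + 5171 = (-3 + 2)*(-502) + 5171 = -1*(-502) + 5171 = 502 + 5171 = 5673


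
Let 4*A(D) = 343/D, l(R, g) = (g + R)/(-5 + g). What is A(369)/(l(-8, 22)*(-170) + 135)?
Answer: -343/7380 ≈ -0.046477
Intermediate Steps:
l(R, g) = (R + g)/(-5 + g)
A(D) = 343/(4*D) (A(D) = (343/D)/4 = 343/(4*D))
A(369)/(l(-8, 22)*(-170) + 135) = ((343/4)/369)/(((-8 + 22)/(-5 + 22))*(-170) + 135) = ((343/4)*(1/369))/((14/17)*(-170) + 135) = 343/(1476*(((1/17)*14)*(-170) + 135)) = 343/(1476*((14/17)*(-170) + 135)) = 343/(1476*(-140 + 135)) = (343/1476)/(-5) = (343/1476)*(-⅕) = -343/7380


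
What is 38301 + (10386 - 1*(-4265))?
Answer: 52952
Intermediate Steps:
38301 + (10386 - 1*(-4265)) = 38301 + (10386 + 4265) = 38301 + 14651 = 52952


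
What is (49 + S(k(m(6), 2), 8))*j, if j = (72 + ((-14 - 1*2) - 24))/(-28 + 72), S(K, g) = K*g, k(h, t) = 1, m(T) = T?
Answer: 456/11 ≈ 41.455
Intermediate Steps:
j = 8/11 (j = (72 + ((-14 - 2) - 24))/44 = (72 + (-16 - 24))*(1/44) = (72 - 40)*(1/44) = 32*(1/44) = 8/11 ≈ 0.72727)
(49 + S(k(m(6), 2), 8))*j = (49 + 1*8)*(8/11) = (49 + 8)*(8/11) = 57*(8/11) = 456/11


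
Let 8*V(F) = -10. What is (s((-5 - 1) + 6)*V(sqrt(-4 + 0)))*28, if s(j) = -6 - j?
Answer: 210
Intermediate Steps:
V(F) = -5/4 (V(F) = (1/8)*(-10) = -5/4)
(s((-5 - 1) + 6)*V(sqrt(-4 + 0)))*28 = ((-6 - ((-5 - 1) + 6))*(-5/4))*28 = ((-6 - (-6 + 6))*(-5/4))*28 = ((-6 - 1*0)*(-5/4))*28 = ((-6 + 0)*(-5/4))*28 = -6*(-5/4)*28 = (15/2)*28 = 210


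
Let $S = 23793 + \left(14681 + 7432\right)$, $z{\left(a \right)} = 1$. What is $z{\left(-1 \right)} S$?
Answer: $45906$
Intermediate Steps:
$S = 45906$ ($S = 23793 + 22113 = 45906$)
$z{\left(-1 \right)} S = 1 \cdot 45906 = 45906$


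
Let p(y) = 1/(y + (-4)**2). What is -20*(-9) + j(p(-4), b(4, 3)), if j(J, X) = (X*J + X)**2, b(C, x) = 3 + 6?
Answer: 4401/16 ≈ 275.06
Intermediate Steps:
p(y) = 1/(16 + y) (p(y) = 1/(y + 16) = 1/(16 + y))
b(C, x) = 9
j(J, X) = (X + J*X)**2 (j(J, X) = (J*X + X)**2 = (X + J*X)**2)
-20*(-9) + j(p(-4), b(4, 3)) = -20*(-9) + 9**2*(1 + 1/(16 - 4))**2 = 180 + 81*(1 + 1/12)**2 = 180 + 81*(13/12)**2 = 180 + 81*(169/144) = 180 + 1521/16 = 4401/16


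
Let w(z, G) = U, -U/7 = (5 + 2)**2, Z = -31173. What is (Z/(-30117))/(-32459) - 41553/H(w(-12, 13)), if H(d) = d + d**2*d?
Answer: 1874424622829/1878510390879850 ≈ 0.00099782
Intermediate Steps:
U = -343 (U = -7*(5 + 2)**2 = -7*7**2 = -7*49 = -343)
w(z, G) = -343
H(d) = d + d**3
(Z/(-30117))/(-32459) - 41553/H(w(-12, 13)) = -31173/(-30117)/(-32459) - 41553/(-343 + (-343)**3) = -31173*(-1/30117)*(-1/32459) - 41553/(-343 - 40353607) = (10391/10039)*(-1/32459) - 41553/(-40353950) = -10391/325855901 - 41553*(-1/40353950) = -10391/325855901 + 41553/40353950 = 1874424622829/1878510390879850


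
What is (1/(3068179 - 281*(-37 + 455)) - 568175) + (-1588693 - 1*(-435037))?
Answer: -5080642890150/2950721 ≈ -1.7218e+6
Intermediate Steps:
(1/(3068179 - 281*(-37 + 455)) - 568175) + (-1588693 - 1*(-435037)) = (1/(3068179 - 281*418) - 568175) + (-1588693 + 435037) = (1/(3068179 - 117458) - 568175) - 1153656 = (1/2950721 - 568175) - 1153656 = -1676525904174/2950721 - 1153656 = -5080642890150/2950721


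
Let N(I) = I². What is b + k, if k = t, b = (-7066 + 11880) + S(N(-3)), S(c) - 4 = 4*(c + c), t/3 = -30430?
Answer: -86400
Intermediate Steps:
t = -91290 (t = 3*(-30430) = -91290)
S(c) = 4 + 8*c (S(c) = 4 + 4*(c + c) = 4 + 4*(2*c) = 4 + 8*c)
b = 4890 (b = (-7066 + 11880) + (4 + 8*(-3)²) = 4814 + (4 + 8*9) = 4814 + (4 + 72) = 4814 + 76 = 4890)
k = -91290
b + k = 4890 - 91290 = -86400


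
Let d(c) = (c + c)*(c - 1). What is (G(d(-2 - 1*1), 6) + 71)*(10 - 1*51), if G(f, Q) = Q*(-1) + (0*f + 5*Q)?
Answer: -3895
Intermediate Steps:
d(c) = 2*c*(-1 + c) (d(c) = (2*c)*(-1 + c) = 2*c*(-1 + c))
G(f, Q) = 4*Q (G(f, Q) = -Q + (0 + 5*Q) = -Q + 5*Q = 4*Q)
(G(d(-2 - 1*1), 6) + 71)*(10 - 1*51) = (4*6 + 71)*(10 - 1*51) = (24 + 71)*(10 - 51) = 95*(-41) = -3895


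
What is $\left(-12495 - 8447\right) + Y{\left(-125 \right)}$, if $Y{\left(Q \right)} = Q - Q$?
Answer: $-20942$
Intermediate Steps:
$Y{\left(Q \right)} = 0$
$\left(-12495 - 8447\right) + Y{\left(-125 \right)} = \left(-12495 - 8447\right) + 0 = -20942 + 0 = -20942$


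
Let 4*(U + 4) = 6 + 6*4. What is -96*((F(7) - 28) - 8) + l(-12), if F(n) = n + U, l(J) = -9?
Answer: 2439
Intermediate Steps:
U = 7/2 (U = -4 + (6 + 6*4)/4 = -4 + (6 + 24)/4 = -4 + (¼)*30 = -4 + 15/2 = 7/2 ≈ 3.5000)
F(n) = 7/2 + n (F(n) = n + 7/2 = 7/2 + n)
-96*((F(7) - 28) - 8) + l(-12) = -96*(((7/2 + 7) - 28) - 8) - 9 = -96*((21/2 - 28) - 8) - 9 = -96*(-35/2 - 8) - 9 = -96*(-51/2) - 9 = 2448 - 9 = 2439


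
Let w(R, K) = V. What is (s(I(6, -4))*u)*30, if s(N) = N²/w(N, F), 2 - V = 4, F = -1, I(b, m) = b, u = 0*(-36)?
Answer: 0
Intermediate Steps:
u = 0
V = -2 (V = 2 - 1*4 = 2 - 4 = -2)
w(R, K) = -2
s(N) = -N²/2 (s(N) = N²/(-2) = N²*(-½) = -N²/2)
(s(I(6, -4))*u)*30 = (-½*6²*0)*30 = (-½*36*0)*30 = -18*0*30 = 0*30 = 0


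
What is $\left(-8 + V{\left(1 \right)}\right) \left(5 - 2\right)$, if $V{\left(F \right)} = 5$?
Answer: $-9$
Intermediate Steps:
$\left(-8 + V{\left(1 \right)}\right) \left(5 - 2\right) = \left(-8 + 5\right) \left(5 - 2\right) = \left(-3\right) 3 = -9$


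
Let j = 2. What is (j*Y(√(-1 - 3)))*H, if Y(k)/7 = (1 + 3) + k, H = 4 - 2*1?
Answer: 112 + 56*I ≈ 112.0 + 56.0*I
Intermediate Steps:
H = 2 (H = 4 - 2 = 2)
Y(k) = 28 + 7*k (Y(k) = 7*((1 + 3) + k) = 7*(4 + k) = 28 + 7*k)
(j*Y(√(-1 - 3)))*H = (2*(28 + 7*√(-1 - 3)))*2 = (2*(28 + 7*√(-4)))*2 = (2*(28 + 7*(2*I)))*2 = (2*(28 + 14*I))*2 = (56 + 28*I)*2 = 112 + 56*I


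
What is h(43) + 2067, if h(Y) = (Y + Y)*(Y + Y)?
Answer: 9463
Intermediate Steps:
h(Y) = 4*Y² (h(Y) = (2*Y)*(2*Y) = 4*Y²)
h(43) + 2067 = 4*43² + 2067 = 4*1849 + 2067 = 7396 + 2067 = 9463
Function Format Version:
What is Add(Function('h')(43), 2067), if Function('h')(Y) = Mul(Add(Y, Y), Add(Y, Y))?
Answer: 9463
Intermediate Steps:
Function('h')(Y) = Mul(4, Pow(Y, 2)) (Function('h')(Y) = Mul(Mul(2, Y), Mul(2, Y)) = Mul(4, Pow(Y, 2)))
Add(Function('h')(43), 2067) = Add(Mul(4, Pow(43, 2)), 2067) = Add(Mul(4, 1849), 2067) = Add(7396, 2067) = 9463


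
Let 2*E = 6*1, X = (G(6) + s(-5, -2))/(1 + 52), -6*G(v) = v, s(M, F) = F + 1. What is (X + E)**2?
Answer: 24649/2809 ≈ 8.7750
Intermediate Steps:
s(M, F) = 1 + F
G(v) = -v/6
X = -2/53 (X = (-1/6*6 + (1 - 2))/(1 + 52) = (-1 - 1)/53 = -2*1/53 = -2/53 ≈ -0.037736)
E = 3 (E = (6*1)/2 = (1/2)*6 = 3)
(X + E)**2 = (-2/53 + 3)**2 = (157/53)**2 = 24649/2809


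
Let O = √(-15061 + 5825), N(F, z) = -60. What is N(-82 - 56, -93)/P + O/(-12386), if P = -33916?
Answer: 15/8479 - I*√2309/6193 ≈ 0.0017691 - 0.0077591*I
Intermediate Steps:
O = 2*I*√2309 (O = √(-9236) = 2*I*√2309 ≈ 96.104*I)
N(-82 - 56, -93)/P + O/(-12386) = -60/(-33916) + (2*I*√2309)/(-12386) = -60*(-1/33916) + (2*I*√2309)*(-1/12386) = 15/8479 - I*√2309/6193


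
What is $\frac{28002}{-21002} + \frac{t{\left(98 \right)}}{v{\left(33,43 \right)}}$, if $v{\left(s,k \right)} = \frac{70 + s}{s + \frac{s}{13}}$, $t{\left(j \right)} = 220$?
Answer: $\frac{1048574301}{14060839} \approx 74.574$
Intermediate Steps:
$v{\left(s,k \right)} = \frac{13 \left(70 + s\right)}{14 s}$ ($v{\left(s,k \right)} = \frac{70 + s}{s + s \frac{1}{13}} = \frac{70 + s}{s + \frac{s}{13}} = \frac{70 + s}{\frac{14}{13} s} = \left(70 + s\right) \frac{13}{14 s} = \frac{13 \left(70 + s\right)}{14 s}$)
$\frac{28002}{-21002} + \frac{t{\left(98 \right)}}{v{\left(33,43 \right)}} = \frac{28002}{-21002} + \frac{220}{\frac{13}{14} + \frac{65}{33}} = 28002 \left(- \frac{1}{21002}\right) + \frac{220}{\frac{13}{14} + 65 \cdot \frac{1}{33}} = - \frac{14001}{10501} + \frac{220}{\frac{13}{14} + \frac{65}{33}} = - \frac{14001}{10501} + \frac{220}{\frac{1339}{462}} = - \frac{14001}{10501} + 220 \cdot \frac{462}{1339} = - \frac{14001}{10501} + \frac{101640}{1339} = \frac{1048574301}{14060839}$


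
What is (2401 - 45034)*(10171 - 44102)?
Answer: 1446580323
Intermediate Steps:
(2401 - 45034)*(10171 - 44102) = -42633*(-33931) = 1446580323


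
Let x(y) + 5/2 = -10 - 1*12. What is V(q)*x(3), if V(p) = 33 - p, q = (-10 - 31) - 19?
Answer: -4557/2 ≈ -2278.5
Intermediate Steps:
q = -60 (q = -41 - 19 = -60)
x(y) = -49/2 (x(y) = -5/2 + (-10 - 1*12) = -5/2 + (-10 - 12) = -5/2 - 22 = -49/2)
V(q)*x(3) = (33 - 1*(-60))*(-49/2) = (33 + 60)*(-49/2) = 93*(-49/2) = -4557/2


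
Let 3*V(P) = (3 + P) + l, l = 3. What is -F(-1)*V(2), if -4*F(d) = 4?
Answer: 8/3 ≈ 2.6667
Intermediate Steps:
F(d) = -1 (F(d) = -¼*4 = -1)
V(P) = 2 + P/3 (V(P) = ((3 + P) + 3)/3 = (6 + P)/3 = 2 + P/3)
-F(-1)*V(2) = -(-1)*(2 + (⅓)*2) = -(-1)*(2 + ⅔) = -(-1)*8/3 = -1*(-8/3) = 8/3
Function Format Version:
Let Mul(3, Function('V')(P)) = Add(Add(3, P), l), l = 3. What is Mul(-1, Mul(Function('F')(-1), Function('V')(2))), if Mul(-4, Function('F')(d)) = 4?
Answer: Rational(8, 3) ≈ 2.6667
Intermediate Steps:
Function('F')(d) = -1 (Function('F')(d) = Mul(Rational(-1, 4), 4) = -1)
Function('V')(P) = Add(2, Mul(Rational(1, 3), P)) (Function('V')(P) = Mul(Rational(1, 3), Add(Add(3, P), 3)) = Mul(Rational(1, 3), Add(6, P)) = Add(2, Mul(Rational(1, 3), P)))
Mul(-1, Mul(Function('F')(-1), Function('V')(2))) = Mul(-1, Mul(-1, Add(2, Mul(Rational(1, 3), 2)))) = Mul(-1, Mul(-1, Add(2, Rational(2, 3)))) = Mul(-1, Mul(-1, Rational(8, 3))) = Mul(-1, Rational(-8, 3)) = Rational(8, 3)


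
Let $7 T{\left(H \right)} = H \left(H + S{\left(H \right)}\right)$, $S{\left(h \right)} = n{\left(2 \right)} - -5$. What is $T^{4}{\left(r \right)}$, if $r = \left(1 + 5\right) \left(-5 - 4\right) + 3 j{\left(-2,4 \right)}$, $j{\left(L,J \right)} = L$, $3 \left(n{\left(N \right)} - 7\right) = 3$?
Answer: $\frac{63240665760000}{2401} \approx 2.6339 \cdot 10^{10}$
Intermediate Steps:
$n{\left(N \right)} = 8$ ($n{\left(N \right)} = 7 + \frac{1}{3} \cdot 3 = 7 + 1 = 8$)
$S{\left(h \right)} = 13$ ($S{\left(h \right)} = 8 - -5 = 8 + 5 = 13$)
$r = -60$ ($r = \left(1 + 5\right) \left(-5 - 4\right) + 3 \left(-2\right) = 6 \left(-9\right) - 6 = -54 - 6 = -60$)
$T{\left(H \right)} = \frac{H \left(13 + H\right)}{7}$ ($T{\left(H \right)} = \frac{H \left(H + 13\right)}{7} = \frac{H \left(13 + H\right)}{7}$)
$T^{4}{\left(r \right)} = \left(\frac{1}{7} \left(-60\right) \left(13 - 60\right)\right)^{4} = \left(\frac{1}{7} \left(-60\right) \left(-47\right)\right)^{4} = \left(\frac{2820}{7}\right)^{4} = \frac{63240665760000}{2401}$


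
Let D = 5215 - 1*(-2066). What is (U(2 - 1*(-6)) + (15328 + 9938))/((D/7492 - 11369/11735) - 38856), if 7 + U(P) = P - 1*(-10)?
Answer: -2022128260/3108430967 ≈ -0.65053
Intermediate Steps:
U(P) = 3 + P (U(P) = -7 + (P - 1*(-10)) = -7 + (P + 10) = -7 + (10 + P) = 3 + P)
D = 7281 (D = 5215 + 2066 = 7281)
(U(2 - 1*(-6)) + (15328 + 9938))/((D/7492 - 11369/11735) - 38856) = ((3 + (2 - 1*(-6))) + (15328 + 9938))/((7281/7492 - 11369/11735) - 38856) = ((3 + (2 + 6)) + 25266)/((7281*(1/7492) - 11369*1/11735) - 38856) = ((3 + 8) + 25266)/((7281/7492 - 11369/11735) - 38856) = (11 + 25266)/(265987/87918620 - 38856) = 25277/(-3416165632733/87918620) = 25277*(-87918620/3416165632733) = -2022128260/3108430967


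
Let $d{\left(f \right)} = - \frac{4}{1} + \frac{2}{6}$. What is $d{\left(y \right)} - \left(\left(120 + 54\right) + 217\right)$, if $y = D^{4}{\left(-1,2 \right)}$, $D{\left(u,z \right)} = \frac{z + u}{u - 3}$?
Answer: $- \frac{1184}{3} \approx -394.67$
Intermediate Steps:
$D{\left(u,z \right)} = \frac{u + z}{-3 + u}$
$y = \frac{1}{256}$ ($y = \left(\frac{-1 + 2}{-3 - 1}\right)^{4} = \left(\frac{1}{-4} \cdot 1\right)^{4} = \left(\left(- \frac{1}{4}\right) 1\right)^{4} = \left(- \frac{1}{4}\right)^{4} = \frac{1}{256} \approx 0.0039063$)
$d{\left(f \right)} = - \frac{11}{3}$ ($d{\left(f \right)} = \left(-4\right) 1 + 2 \cdot \frac{1}{6} = -4 + \frac{1}{3} = - \frac{11}{3}$)
$d{\left(y \right)} - \left(\left(120 + 54\right) + 217\right) = - \frac{11}{3} - \left(\left(120 + 54\right) + 217\right) = - \frac{11}{3} - \left(174 + 217\right) = - \frac{11}{3} - 391 = - \frac{1184}{3}$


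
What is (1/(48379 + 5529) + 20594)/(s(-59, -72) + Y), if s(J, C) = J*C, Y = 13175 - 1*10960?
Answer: 1110181353/348407404 ≈ 3.1864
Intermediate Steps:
Y = 2215 (Y = 13175 - 10960 = 2215)
s(J, C) = C*J
(1/(48379 + 5529) + 20594)/(s(-59, -72) + Y) = (1/(48379 + 5529) + 20594)/(-72*(-59) + 2215) = (1/53908 + 20594)/(4248 + 2215) = (1/53908 + 20594)/6463 = (1110181353/53908)*(1/6463) = 1110181353/348407404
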